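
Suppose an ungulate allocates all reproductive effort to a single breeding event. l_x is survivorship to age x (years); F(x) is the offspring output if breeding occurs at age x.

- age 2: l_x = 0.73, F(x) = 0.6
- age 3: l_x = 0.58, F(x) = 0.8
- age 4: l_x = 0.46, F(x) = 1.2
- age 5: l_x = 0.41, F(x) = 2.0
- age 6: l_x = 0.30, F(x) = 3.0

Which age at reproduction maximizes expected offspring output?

Expected offspring if breeding at age x = l_x × F(x):
  age 2: 0.73 × 0.6 = 0.438
  age 3: 0.58 × 0.8 = 0.464
  age 4: 0.46 × 1.2 = 0.552
  age 5: 0.41 × 2.0 = 0.820
  age 6: 0.30 × 3.0 = 0.900
Maximum at age 6 (0.900).

6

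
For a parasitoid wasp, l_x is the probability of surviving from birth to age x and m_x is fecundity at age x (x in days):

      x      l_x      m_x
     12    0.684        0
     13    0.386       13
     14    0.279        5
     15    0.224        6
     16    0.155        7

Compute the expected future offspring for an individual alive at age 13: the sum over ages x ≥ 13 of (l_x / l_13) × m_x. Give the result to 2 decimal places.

l_13 = 0.386. Conditional survival from age 13 to x is l_x / l_13.
  x=13: (0.386/0.386) × 13 = 13.0000
  x=14: (0.279/0.386) × 5 = 3.6140
  x=15: (0.224/0.386) × 6 = 3.4819
  x=16: (0.155/0.386) × 7 = 2.8109
Sum = 13.0000 + 3.6140 + 3.4819 + 2.8109 = 22.9067

22.91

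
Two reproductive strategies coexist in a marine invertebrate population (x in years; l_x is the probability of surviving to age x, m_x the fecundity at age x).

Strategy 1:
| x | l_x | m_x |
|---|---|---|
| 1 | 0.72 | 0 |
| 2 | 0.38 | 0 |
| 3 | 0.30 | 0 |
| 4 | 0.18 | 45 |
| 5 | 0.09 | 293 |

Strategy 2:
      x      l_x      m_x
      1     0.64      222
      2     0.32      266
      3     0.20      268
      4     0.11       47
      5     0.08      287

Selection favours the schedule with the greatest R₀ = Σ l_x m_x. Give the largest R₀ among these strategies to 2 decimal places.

Strategy 1: R₀ = 0.72×0 + 0.38×0 + 0.30×0 + 0.18×45 + 0.09×293 = 34.4700
Strategy 2: R₀ = 0.64×222 + 0.32×266 + 0.20×268 + 0.11×47 + 0.08×287 = 308.9300
Highest R₀: strategy 2 with 308.9300.

308.93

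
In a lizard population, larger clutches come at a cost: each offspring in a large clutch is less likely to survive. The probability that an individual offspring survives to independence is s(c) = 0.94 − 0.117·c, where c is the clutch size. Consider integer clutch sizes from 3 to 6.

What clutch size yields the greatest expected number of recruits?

Expected recruits = c × s(c):
  c=3: 3 × 0.589 = 1.767
  c=4: 4 × 0.472 = 1.888
  c=5: 5 × 0.355 = 1.775
  c=6: 6 × 0.238 = 1.428
Maximum at c = 4 (1.888 recruits).

4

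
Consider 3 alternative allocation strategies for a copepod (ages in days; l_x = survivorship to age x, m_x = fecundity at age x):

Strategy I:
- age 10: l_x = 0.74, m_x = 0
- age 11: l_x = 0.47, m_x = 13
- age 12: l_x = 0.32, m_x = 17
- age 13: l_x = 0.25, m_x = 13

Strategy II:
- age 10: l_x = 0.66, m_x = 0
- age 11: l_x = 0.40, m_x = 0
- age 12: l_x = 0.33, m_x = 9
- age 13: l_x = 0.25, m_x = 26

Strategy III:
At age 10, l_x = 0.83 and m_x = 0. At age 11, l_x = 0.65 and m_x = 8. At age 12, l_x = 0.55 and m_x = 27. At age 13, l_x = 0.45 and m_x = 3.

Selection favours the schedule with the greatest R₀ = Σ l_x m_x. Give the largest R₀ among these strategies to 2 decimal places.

Strategy I: R₀ = 0.74×0 + 0.47×13 + 0.32×17 + 0.25×13 = 14.8000
Strategy II: R₀ = 0.66×0 + 0.40×0 + 0.33×9 + 0.25×26 = 9.4700
Strategy III: R₀ = 0.83×0 + 0.65×8 + 0.55×27 + 0.45×3 = 21.4000
Highest R₀: strategy III with 21.4000.

21.40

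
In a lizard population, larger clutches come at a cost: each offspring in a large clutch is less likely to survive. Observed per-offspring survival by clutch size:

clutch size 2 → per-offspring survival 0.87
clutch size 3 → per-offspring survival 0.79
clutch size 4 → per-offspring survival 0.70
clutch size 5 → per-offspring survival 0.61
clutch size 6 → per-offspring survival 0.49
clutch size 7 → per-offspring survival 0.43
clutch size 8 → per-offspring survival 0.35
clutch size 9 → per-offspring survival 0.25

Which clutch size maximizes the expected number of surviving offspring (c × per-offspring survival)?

5

Expected surviving offspring = c × s(c):
  c=2: 2 × 0.87 = 1.740
  c=3: 3 × 0.79 = 2.370
  c=4: 4 × 0.70 = 2.800
  c=5: 5 × 0.61 = 3.050
  c=6: 6 × 0.49 = 2.940
  c=7: 7 × 0.43 = 3.010
  c=8: 8 × 0.35 = 2.800
  c=9: 9 × 0.25 = 2.250
Maximum at c = 5 (3.050 surviving offspring).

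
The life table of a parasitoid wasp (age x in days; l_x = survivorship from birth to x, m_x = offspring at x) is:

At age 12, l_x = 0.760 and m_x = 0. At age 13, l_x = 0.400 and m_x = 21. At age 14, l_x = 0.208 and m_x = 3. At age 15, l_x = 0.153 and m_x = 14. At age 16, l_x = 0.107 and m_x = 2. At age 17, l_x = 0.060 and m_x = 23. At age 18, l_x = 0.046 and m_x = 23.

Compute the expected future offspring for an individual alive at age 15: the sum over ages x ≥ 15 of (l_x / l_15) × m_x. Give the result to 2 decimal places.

l_15 = 0.153. Conditional survival from age 15 to x is l_x / l_15.
  x=15: (0.153/0.153) × 14 = 14.0000
  x=16: (0.107/0.153) × 2 = 1.3987
  x=17: (0.060/0.153) × 23 = 9.0196
  x=18: (0.046/0.153) × 23 = 6.9150
Sum = 14.0000 + 1.3987 + 9.0196 + 6.9150 = 31.3333

31.33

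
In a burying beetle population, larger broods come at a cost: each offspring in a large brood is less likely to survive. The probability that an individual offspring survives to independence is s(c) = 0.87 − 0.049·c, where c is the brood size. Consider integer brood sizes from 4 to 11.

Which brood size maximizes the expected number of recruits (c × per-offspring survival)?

9

Expected recruits = c × s(c):
  c=4: 4 × 0.674 = 2.696
  c=5: 5 × 0.625 = 3.125
  c=6: 6 × 0.576 = 3.456
  c=7: 7 × 0.527 = 3.689
  c=8: 8 × 0.478 = 3.824
  c=9: 9 × 0.429 = 3.861
  c=10: 10 × 0.380 = 3.800
  c=11: 11 × 0.331 = 3.641
Maximum at c = 9 (3.861 recruits).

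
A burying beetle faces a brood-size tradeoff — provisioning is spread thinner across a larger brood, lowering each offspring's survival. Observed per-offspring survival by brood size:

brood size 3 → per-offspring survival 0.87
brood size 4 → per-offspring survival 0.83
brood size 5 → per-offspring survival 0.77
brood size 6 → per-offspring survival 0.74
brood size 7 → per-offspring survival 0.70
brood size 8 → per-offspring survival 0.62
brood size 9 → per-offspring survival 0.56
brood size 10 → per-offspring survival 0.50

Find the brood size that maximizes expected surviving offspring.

9

Expected surviving offspring = c × s(c):
  c=3: 3 × 0.87 = 2.610
  c=4: 4 × 0.83 = 3.320
  c=5: 5 × 0.77 = 3.850
  c=6: 6 × 0.74 = 4.440
  c=7: 7 × 0.70 = 4.900
  c=8: 8 × 0.62 = 4.960
  c=9: 9 × 0.56 = 5.040
  c=10: 10 × 0.50 = 5.000
Maximum at c = 9 (5.040 surviving offspring).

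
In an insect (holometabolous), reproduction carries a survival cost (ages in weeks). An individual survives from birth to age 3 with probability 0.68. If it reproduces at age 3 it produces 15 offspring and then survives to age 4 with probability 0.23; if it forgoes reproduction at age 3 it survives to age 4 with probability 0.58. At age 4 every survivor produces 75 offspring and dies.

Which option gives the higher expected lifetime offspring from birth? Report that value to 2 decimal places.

29.58

breed at age 3: R₀ = 0.68 × (15 + 0.23 × 75) = 0.68 × 32.2500 = 21.9300
delay to age 4: R₀ = 0.68 × (0.58 × 75) = 0.68 × 43.5000 = 29.5800
Higher: delay to age 4 (29.5800).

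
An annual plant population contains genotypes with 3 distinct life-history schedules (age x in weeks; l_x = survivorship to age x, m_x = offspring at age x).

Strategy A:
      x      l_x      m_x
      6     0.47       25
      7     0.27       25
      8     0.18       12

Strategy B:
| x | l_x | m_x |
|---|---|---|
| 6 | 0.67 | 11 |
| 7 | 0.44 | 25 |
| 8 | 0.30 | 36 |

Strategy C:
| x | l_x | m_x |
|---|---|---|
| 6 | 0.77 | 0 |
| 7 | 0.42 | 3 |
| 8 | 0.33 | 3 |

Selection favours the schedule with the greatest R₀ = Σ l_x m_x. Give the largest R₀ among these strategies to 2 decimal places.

Strategy A: R₀ = 0.47×25 + 0.27×25 + 0.18×12 = 20.6600
Strategy B: R₀ = 0.67×11 + 0.44×25 + 0.30×36 = 29.1700
Strategy C: R₀ = 0.77×0 + 0.42×3 + 0.33×3 = 2.2500
Highest R₀: strategy B with 29.1700.

29.17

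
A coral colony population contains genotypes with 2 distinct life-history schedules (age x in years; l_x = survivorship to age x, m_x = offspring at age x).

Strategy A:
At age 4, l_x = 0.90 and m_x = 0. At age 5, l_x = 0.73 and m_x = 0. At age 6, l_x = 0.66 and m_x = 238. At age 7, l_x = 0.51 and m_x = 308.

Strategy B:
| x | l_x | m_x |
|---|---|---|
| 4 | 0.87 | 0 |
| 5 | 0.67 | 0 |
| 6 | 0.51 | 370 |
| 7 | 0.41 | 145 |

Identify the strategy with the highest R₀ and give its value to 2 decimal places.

314.16

Strategy A: R₀ = 0.90×0 + 0.73×0 + 0.66×238 + 0.51×308 = 314.1600
Strategy B: R₀ = 0.87×0 + 0.67×0 + 0.51×370 + 0.41×145 = 248.1500
Highest R₀: strategy A with 314.1600.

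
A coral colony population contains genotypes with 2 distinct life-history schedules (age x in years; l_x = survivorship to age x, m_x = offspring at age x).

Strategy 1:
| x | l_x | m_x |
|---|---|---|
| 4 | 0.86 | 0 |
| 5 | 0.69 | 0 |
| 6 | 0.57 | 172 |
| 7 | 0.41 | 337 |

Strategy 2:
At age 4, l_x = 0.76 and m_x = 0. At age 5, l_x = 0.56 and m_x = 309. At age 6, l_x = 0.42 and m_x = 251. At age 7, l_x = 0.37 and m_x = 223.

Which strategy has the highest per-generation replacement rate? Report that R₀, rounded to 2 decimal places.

Strategy 1: R₀ = 0.86×0 + 0.69×0 + 0.57×172 + 0.41×337 = 236.2100
Strategy 2: R₀ = 0.76×0 + 0.56×309 + 0.42×251 + 0.37×223 = 360.9700
Highest R₀: strategy 2 with 360.9700.

360.97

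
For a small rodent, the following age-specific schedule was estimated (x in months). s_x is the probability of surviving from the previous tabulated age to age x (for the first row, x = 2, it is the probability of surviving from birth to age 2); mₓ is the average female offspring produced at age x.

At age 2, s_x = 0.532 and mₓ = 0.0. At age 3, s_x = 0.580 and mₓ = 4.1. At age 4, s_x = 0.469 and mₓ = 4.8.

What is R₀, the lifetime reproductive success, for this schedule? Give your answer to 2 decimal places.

Survivorship from birth: l_x = s_2·s_3·…·s_x.
  l_2 = 0.53200
  l_3 = 0.30856
  l_4 = 0.14471
R₀ = Σ l_x mₓ:
  age 2: 0.53200 × 0.0 = 0.0000
  age 3: 0.30856 × 4.1 = 1.2651
  age 4: 0.14471 × 4.8 = 0.6946
R₀ = 0.0000 + 1.2651 + 0.6946 = 1.9597

1.96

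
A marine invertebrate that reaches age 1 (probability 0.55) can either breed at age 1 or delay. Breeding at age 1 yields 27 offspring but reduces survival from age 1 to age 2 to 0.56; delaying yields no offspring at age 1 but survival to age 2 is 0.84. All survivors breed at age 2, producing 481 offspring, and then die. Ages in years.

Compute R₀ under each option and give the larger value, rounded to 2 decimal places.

222.22

breed at age 1: R₀ = 0.55 × (27 + 0.56 × 481) = 0.55 × 296.3600 = 162.9980
delay to age 2: R₀ = 0.55 × (0.84 × 481) = 0.55 × 404.0400 = 222.2220
Higher: delay to age 2 (222.2220).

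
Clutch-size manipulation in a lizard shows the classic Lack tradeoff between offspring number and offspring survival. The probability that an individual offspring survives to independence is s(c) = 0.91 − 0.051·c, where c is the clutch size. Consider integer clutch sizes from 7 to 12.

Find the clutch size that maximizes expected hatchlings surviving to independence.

Expected hatchlings surviving to independence = c × s(c):
  c=7: 7 × 0.553 = 3.871
  c=8: 8 × 0.502 = 4.016
  c=9: 9 × 0.451 = 4.059
  c=10: 10 × 0.400 = 4.000
  c=11: 11 × 0.349 = 3.839
  c=12: 12 × 0.298 = 3.576
Maximum at c = 9 (4.059 hatchlings surviving to independence).

9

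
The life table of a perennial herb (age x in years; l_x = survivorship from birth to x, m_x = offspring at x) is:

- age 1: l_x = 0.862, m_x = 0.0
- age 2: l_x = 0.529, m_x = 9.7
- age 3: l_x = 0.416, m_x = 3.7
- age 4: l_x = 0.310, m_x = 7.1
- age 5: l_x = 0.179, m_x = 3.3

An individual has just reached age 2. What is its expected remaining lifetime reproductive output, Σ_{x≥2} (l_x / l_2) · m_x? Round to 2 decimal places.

17.89

l_2 = 0.529. Conditional survival from age 2 to x is l_x / l_2.
  x=2: (0.529/0.529) × 9.7 = 9.7000
  x=3: (0.416/0.529) × 3.7 = 2.9096
  x=4: (0.310/0.529) × 7.1 = 4.1607
  x=5: (0.179/0.529) × 3.3 = 1.1166
Sum = 9.7000 + 2.9096 + 4.1607 + 1.1166 = 17.8870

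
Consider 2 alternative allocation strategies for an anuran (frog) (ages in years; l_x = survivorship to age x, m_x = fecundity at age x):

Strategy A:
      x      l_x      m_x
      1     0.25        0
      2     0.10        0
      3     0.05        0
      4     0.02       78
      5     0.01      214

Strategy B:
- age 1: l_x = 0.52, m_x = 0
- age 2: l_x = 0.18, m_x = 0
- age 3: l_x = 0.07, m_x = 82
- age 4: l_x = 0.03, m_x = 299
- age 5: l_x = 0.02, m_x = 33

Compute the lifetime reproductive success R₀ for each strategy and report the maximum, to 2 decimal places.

15.37

Strategy A: R₀ = 0.25×0 + 0.10×0 + 0.05×0 + 0.02×78 + 0.01×214 = 3.7000
Strategy B: R₀ = 0.52×0 + 0.18×0 + 0.07×82 + 0.03×299 + 0.02×33 = 15.3700
Highest R₀: strategy B with 15.3700.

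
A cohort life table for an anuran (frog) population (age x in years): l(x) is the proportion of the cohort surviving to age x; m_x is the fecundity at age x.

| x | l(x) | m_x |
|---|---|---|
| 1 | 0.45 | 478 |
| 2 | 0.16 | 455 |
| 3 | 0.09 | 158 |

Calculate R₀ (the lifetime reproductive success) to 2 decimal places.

R₀ = Σ l(x) m_x:
  age 1: 0.45 × 478 = 215.1000
  age 2: 0.16 × 455 = 72.8000
  age 3: 0.09 × 158 = 14.2200
R₀ = 215.1000 + 72.8000 + 14.2200 = 302.1200

302.12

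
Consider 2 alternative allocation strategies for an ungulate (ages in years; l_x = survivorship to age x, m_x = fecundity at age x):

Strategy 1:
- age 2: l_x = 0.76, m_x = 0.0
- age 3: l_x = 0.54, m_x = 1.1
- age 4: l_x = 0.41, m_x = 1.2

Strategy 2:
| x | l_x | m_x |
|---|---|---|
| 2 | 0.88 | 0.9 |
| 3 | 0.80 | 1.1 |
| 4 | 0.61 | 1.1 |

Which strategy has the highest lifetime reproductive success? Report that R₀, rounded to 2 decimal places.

Strategy 1: R₀ = 0.76×0.0 + 0.54×1.1 + 0.41×1.2 = 1.0860
Strategy 2: R₀ = 0.88×0.9 + 0.80×1.1 + 0.61×1.1 = 2.3430
Highest R₀: strategy 2 with 2.3430.

2.34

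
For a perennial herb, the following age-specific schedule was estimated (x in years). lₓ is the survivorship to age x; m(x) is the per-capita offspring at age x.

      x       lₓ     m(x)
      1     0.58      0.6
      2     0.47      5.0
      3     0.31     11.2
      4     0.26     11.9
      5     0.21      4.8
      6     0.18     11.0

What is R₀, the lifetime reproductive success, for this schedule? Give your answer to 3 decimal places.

R₀ = Σ lₓ m(x):
  age 1: 0.58 × 0.6 = 0.3480
  age 2: 0.47 × 5.0 = 2.3500
  age 3: 0.31 × 11.2 = 3.4720
  age 4: 0.26 × 11.9 = 3.0940
  age 5: 0.21 × 4.8 = 1.0080
  age 6: 0.18 × 11.0 = 1.9800
R₀ = 0.3480 + 2.3500 + 3.4720 + 3.0940 + 1.0080 + 1.9800 = 12.2520

12.252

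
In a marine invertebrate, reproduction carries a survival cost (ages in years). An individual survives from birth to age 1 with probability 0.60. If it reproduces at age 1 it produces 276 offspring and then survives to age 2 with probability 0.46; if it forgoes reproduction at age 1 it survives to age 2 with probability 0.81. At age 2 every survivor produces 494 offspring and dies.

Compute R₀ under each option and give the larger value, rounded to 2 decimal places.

breed at age 1: R₀ = 0.60 × (276 + 0.46 × 494) = 0.60 × 503.2400 = 301.9440
delay to age 2: R₀ = 0.60 × (0.81 × 494) = 0.60 × 400.1400 = 240.0840
Higher: breed at age 1 (301.9440).

301.94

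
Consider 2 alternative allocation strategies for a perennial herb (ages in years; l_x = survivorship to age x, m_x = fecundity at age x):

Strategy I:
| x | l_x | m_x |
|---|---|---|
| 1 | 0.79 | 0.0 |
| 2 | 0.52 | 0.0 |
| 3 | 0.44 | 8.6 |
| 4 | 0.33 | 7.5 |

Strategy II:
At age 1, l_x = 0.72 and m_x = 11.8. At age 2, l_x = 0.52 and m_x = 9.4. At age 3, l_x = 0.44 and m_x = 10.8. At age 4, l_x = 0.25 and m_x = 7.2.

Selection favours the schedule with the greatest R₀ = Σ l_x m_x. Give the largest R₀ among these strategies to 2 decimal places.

Strategy I: R₀ = 0.79×0.0 + 0.52×0.0 + 0.44×8.6 + 0.33×7.5 = 6.2590
Strategy II: R₀ = 0.72×11.8 + 0.52×9.4 + 0.44×10.8 + 0.25×7.2 = 19.9360
Highest R₀: strategy II with 19.9360.

19.94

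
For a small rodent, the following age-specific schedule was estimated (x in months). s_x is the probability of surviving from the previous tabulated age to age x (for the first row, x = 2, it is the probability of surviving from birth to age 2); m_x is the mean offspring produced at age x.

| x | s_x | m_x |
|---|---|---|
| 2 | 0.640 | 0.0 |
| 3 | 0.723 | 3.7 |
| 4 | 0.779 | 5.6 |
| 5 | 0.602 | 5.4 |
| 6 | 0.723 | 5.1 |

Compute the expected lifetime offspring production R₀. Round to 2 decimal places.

5.70

Survivorship from birth: l_x = s_2·s_3·…·s_x.
  l_2 = 0.64000
  l_3 = 0.46272
  l_4 = 0.36046
  l_5 = 0.21700
  l_6 = 0.15689
R₀ = Σ l_x m_x:
  age 2: 0.64000 × 0.0 = 0.0000
  age 3: 0.46272 × 3.7 = 1.7121
  age 4: 0.36046 × 5.6 = 2.0186
  age 5: 0.21700 × 5.4 = 1.1718
  age 6: 0.15689 × 5.1 = 0.8001
R₀ = 0.0000 + 1.7121 + 2.0186 + 1.1718 + 0.8001 = 5.7026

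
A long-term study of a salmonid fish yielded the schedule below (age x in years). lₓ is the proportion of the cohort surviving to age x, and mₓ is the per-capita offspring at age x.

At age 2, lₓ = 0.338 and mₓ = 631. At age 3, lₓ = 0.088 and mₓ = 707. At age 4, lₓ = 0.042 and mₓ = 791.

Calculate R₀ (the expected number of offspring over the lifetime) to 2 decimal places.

308.72

R₀ = Σ lₓ mₓ:
  age 2: 0.338 × 631 = 213.2780
  age 3: 0.088 × 707 = 62.2160
  age 4: 0.042 × 791 = 33.2220
R₀ = 213.2780 + 62.2160 + 33.2220 = 308.7160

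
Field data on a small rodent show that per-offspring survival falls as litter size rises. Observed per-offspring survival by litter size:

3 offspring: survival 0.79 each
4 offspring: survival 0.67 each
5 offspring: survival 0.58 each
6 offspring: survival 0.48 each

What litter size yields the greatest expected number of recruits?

Expected recruits = c × s(c):
  c=3: 3 × 0.79 = 2.370
  c=4: 4 × 0.67 = 2.680
  c=5: 5 × 0.58 = 2.900
  c=6: 6 × 0.48 = 2.880
Maximum at c = 5 (2.900 recruits).

5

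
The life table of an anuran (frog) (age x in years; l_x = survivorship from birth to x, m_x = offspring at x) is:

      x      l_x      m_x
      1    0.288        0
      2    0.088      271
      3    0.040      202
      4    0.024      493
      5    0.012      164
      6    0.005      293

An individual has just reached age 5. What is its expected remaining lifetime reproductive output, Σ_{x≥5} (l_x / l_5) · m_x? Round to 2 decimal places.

l_5 = 0.012. Conditional survival from age 5 to x is l_x / l_5.
  x=5: (0.012/0.012) × 164 = 164.0000
  x=6: (0.005/0.012) × 293 = 122.0833
Sum = 164.0000 + 122.0833 = 286.0833

286.08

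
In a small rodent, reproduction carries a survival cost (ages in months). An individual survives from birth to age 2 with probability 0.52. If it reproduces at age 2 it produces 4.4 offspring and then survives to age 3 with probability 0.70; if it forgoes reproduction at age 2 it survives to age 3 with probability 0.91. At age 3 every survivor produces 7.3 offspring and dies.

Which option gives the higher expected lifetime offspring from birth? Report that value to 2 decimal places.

4.95

breed at age 2: R₀ = 0.52 × (4.4 + 0.70 × 7.3) = 0.52 × 9.5100 = 4.9452
delay to age 3: R₀ = 0.52 × (0.91 × 7.3) = 0.52 × 6.6430 = 3.4544
Higher: breed at age 2 (4.9452).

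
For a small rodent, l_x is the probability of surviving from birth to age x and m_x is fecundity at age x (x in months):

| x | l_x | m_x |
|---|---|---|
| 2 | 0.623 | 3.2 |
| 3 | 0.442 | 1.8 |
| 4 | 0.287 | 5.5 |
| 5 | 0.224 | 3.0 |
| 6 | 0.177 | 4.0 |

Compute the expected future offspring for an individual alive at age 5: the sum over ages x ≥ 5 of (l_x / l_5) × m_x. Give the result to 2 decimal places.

l_5 = 0.224. Conditional survival from age 5 to x is l_x / l_5.
  x=5: (0.224/0.224) × 3.0 = 3.0000
  x=6: (0.177/0.224) × 4.0 = 3.1607
Sum = 3.0000 + 3.1607 = 6.1607

6.16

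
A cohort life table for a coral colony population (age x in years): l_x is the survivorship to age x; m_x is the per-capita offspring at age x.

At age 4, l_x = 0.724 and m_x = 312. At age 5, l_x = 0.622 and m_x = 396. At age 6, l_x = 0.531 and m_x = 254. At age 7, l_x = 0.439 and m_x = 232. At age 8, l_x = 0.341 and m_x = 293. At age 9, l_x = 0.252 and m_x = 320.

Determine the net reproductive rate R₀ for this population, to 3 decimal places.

889.475

R₀ = Σ l_x m_x:
  age 4: 0.724 × 312 = 225.8880
  age 5: 0.622 × 396 = 246.3120
  age 6: 0.531 × 254 = 134.8740
  age 7: 0.439 × 232 = 101.8480
  age 8: 0.341 × 293 = 99.9130
  age 9: 0.252 × 320 = 80.6400
R₀ = 225.8880 + 246.3120 + 134.8740 + 101.8480 + 99.9130 + 80.6400 = 889.4750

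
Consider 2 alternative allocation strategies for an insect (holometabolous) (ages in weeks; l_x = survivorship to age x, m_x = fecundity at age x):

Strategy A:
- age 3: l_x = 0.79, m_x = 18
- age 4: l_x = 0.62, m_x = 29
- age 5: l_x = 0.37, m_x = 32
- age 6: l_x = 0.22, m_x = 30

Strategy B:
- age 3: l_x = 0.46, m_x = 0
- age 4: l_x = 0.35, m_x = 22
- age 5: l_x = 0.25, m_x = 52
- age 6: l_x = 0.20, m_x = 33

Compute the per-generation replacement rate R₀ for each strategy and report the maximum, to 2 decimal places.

Strategy A: R₀ = 0.79×18 + 0.62×29 + 0.37×32 + 0.22×30 = 50.6400
Strategy B: R₀ = 0.46×0 + 0.35×22 + 0.25×52 + 0.20×33 = 27.3000
Highest R₀: strategy A with 50.6400.

50.64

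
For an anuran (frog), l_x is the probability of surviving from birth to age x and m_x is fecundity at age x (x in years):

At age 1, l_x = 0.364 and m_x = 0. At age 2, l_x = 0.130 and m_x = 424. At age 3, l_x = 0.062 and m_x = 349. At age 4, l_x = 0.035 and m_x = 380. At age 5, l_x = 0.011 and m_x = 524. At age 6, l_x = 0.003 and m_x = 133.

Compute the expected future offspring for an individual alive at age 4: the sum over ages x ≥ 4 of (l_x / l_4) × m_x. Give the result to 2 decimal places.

l_4 = 0.035. Conditional survival from age 4 to x is l_x / l_4.
  x=4: (0.035/0.035) × 380 = 380.0000
  x=5: (0.011/0.035) × 524 = 164.6857
  x=6: (0.003/0.035) × 133 = 11.4000
Sum = 380.0000 + 164.6857 + 11.4000 = 556.0857

556.09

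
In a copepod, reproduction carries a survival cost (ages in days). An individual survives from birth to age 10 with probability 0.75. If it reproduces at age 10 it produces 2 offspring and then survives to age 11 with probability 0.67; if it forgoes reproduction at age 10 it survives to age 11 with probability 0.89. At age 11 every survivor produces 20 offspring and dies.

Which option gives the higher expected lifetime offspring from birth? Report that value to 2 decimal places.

13.35

breed at age 10: R₀ = 0.75 × (2 + 0.67 × 20) = 0.75 × 15.4000 = 11.5500
delay to age 11: R₀ = 0.75 × (0.89 × 20) = 0.75 × 17.8000 = 13.3500
Higher: delay to age 11 (13.3500).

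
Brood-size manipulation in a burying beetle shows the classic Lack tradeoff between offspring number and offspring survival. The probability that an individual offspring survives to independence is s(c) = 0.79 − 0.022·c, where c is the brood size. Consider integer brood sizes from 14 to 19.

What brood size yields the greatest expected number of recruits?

Expected recruits = c × s(c):
  c=14: 14 × 0.482 = 6.748
  c=15: 15 × 0.460 = 6.900
  c=16: 16 × 0.438 = 7.008
  c=17: 17 × 0.416 = 7.072
  c=18: 18 × 0.394 = 7.092
  c=19: 19 × 0.372 = 7.068
Maximum at c = 18 (7.092 recruits).

18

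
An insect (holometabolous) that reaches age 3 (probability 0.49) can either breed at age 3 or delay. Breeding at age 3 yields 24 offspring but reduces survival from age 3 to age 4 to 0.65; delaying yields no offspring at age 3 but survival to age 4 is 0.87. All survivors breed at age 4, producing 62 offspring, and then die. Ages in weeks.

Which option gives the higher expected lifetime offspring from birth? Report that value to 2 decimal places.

breed at age 3: R₀ = 0.49 × (24 + 0.65 × 62) = 0.49 × 64.3000 = 31.5070
delay to age 4: R₀ = 0.49 × (0.87 × 62) = 0.49 × 53.9400 = 26.4306
Higher: breed at age 3 (31.5070).

31.51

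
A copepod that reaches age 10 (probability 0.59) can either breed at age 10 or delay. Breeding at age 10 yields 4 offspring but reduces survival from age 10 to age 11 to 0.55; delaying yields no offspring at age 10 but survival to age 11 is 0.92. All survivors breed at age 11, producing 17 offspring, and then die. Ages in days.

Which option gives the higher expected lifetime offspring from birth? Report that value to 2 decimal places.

breed at age 10: R₀ = 0.59 × (4 + 0.55 × 17) = 0.59 × 13.3500 = 7.8765
delay to age 11: R₀ = 0.59 × (0.92 × 17) = 0.59 × 15.6400 = 9.2276
Higher: delay to age 11 (9.2276).

9.23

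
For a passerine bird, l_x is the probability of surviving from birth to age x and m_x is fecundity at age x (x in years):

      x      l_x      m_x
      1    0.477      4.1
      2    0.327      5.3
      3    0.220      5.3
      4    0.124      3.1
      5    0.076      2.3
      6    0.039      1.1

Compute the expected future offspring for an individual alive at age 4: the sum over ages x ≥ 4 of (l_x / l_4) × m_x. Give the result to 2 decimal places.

4.86

l_4 = 0.124. Conditional survival from age 4 to x is l_x / l_4.
  x=4: (0.124/0.124) × 3.1 = 3.1000
  x=5: (0.076/0.124) × 2.3 = 1.4097
  x=6: (0.039/0.124) × 1.1 = 0.3460
Sum = 3.1000 + 1.4097 + 0.3460 = 4.8556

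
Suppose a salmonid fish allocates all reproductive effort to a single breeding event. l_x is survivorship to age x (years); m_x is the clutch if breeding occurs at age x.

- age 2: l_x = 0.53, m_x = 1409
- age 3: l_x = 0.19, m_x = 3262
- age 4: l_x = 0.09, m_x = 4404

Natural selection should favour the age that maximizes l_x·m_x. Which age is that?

Expected offspring if breeding at age x = l_x × m_x:
  age 2: 0.53 × 1409 = 746.770
  age 3: 0.19 × 3262 = 619.780
  age 4: 0.09 × 4404 = 396.360
Maximum at age 2 (746.770).

2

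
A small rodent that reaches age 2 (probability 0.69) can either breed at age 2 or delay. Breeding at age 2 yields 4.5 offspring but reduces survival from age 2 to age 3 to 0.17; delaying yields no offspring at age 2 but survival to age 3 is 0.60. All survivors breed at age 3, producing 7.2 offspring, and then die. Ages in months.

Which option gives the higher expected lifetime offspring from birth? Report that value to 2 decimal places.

breed at age 2: R₀ = 0.69 × (4.5 + 0.17 × 7.2) = 0.69 × 5.7240 = 3.9496
delay to age 3: R₀ = 0.69 × (0.60 × 7.2) = 0.69 × 4.3200 = 2.9808
Higher: breed at age 2 (3.9496).

3.95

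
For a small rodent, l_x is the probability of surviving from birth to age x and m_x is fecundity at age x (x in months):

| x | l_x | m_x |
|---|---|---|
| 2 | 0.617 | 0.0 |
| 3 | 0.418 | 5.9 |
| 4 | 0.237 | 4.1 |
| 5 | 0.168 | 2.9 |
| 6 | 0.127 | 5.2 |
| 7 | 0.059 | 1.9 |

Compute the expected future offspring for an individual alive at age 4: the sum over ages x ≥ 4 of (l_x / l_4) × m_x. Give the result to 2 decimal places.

9.42

l_4 = 0.237. Conditional survival from age 4 to x is l_x / l_4.
  x=4: (0.237/0.237) × 4.1 = 4.1000
  x=5: (0.168/0.237) × 2.9 = 2.0557
  x=6: (0.127/0.237) × 5.2 = 2.7865
  x=7: (0.059/0.237) × 1.9 = 0.4730
Sum = 4.1000 + 2.0557 + 2.7865 + 0.4730 = 9.4152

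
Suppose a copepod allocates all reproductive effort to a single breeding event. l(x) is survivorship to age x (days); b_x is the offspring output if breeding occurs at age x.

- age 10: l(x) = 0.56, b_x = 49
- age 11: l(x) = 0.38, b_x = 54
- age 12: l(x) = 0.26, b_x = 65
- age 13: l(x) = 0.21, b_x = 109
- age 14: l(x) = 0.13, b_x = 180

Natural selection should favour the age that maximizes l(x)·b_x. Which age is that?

Expected offspring if breeding at age x = l(x) × b_x:
  age 10: 0.56 × 49 = 27.440
  age 11: 0.38 × 54 = 20.520
  age 12: 0.26 × 65 = 16.900
  age 13: 0.21 × 109 = 22.890
  age 14: 0.13 × 180 = 23.400
Maximum at age 10 (27.440).

10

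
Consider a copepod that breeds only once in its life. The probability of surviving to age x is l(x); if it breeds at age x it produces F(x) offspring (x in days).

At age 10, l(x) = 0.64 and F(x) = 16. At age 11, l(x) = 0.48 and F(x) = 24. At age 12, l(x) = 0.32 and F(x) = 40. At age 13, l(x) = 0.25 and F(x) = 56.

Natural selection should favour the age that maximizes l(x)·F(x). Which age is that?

13

Expected offspring if breeding at age x = l(x) × F(x):
  age 10: 0.64 × 16 = 10.240
  age 11: 0.48 × 24 = 11.520
  age 12: 0.32 × 40 = 12.800
  age 13: 0.25 × 56 = 14.000
Maximum at age 13 (14.000).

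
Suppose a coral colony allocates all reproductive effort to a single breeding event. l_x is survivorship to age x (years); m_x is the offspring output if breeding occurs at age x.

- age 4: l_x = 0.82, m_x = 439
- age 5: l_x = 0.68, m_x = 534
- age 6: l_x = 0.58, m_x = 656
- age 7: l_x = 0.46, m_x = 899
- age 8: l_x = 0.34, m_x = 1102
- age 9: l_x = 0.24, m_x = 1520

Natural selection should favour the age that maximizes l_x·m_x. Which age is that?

Expected offspring if breeding at age x = l_x × m_x:
  age 4: 0.82 × 439 = 359.980
  age 5: 0.68 × 534 = 363.120
  age 6: 0.58 × 656 = 380.480
  age 7: 0.46 × 899 = 413.540
  age 8: 0.34 × 1102 = 374.680
  age 9: 0.24 × 1520 = 364.800
Maximum at age 7 (413.540).

7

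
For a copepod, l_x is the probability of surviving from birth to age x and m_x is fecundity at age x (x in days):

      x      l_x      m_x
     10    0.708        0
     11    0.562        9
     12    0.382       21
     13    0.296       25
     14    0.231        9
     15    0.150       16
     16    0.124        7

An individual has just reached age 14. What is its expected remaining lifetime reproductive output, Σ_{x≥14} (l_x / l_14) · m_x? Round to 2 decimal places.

l_14 = 0.231. Conditional survival from age 14 to x is l_x / l_14.
  x=14: (0.231/0.231) × 9 = 9.0000
  x=15: (0.150/0.231) × 16 = 10.3896
  x=16: (0.124/0.231) × 7 = 3.7576
Sum = 9.0000 + 10.3896 + 3.7576 = 23.1472

23.15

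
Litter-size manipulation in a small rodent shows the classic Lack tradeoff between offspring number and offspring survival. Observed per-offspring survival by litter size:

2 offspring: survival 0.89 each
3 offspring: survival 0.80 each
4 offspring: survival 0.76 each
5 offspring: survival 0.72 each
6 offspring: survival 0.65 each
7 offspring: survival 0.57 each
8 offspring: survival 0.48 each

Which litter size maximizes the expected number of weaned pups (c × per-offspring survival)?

Expected weaned pups = c × s(c):
  c=2: 2 × 0.89 = 1.780
  c=3: 3 × 0.80 = 2.400
  c=4: 4 × 0.76 = 3.040
  c=5: 5 × 0.72 = 3.600
  c=6: 6 × 0.65 = 3.900
  c=7: 7 × 0.57 = 3.990
  c=8: 8 × 0.48 = 3.840
Maximum at c = 7 (3.990 weaned pups).

7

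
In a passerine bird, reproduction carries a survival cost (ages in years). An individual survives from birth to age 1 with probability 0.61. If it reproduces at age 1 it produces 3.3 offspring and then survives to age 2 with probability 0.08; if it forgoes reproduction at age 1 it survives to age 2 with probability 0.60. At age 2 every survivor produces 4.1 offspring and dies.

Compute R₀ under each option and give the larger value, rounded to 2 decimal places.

breed at age 1: R₀ = 0.61 × (3.3 + 0.08 × 4.1) = 0.61 × 3.6280 = 2.2131
delay to age 2: R₀ = 0.61 × (0.60 × 4.1) = 0.61 × 2.4600 = 1.5006
Higher: breed at age 1 (2.2131).

2.21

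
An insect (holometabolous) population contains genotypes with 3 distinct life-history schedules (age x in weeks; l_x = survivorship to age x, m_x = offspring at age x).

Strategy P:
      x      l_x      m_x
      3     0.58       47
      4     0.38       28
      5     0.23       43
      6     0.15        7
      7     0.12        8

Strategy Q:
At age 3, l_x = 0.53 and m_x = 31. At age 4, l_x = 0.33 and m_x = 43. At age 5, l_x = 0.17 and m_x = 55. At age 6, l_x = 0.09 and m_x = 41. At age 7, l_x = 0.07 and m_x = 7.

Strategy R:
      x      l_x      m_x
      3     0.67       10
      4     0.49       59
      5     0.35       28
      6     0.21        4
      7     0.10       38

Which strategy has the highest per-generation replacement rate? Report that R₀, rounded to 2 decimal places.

Strategy P: R₀ = 0.58×47 + 0.38×28 + 0.23×43 + 0.15×7 + 0.12×8 = 49.8000
Strategy Q: R₀ = 0.53×31 + 0.33×43 + 0.17×55 + 0.09×41 + 0.07×7 = 44.1500
Strategy R: R₀ = 0.67×10 + 0.49×59 + 0.35×28 + 0.21×4 + 0.10×38 = 50.0500
Highest R₀: strategy R with 50.0500.

50.05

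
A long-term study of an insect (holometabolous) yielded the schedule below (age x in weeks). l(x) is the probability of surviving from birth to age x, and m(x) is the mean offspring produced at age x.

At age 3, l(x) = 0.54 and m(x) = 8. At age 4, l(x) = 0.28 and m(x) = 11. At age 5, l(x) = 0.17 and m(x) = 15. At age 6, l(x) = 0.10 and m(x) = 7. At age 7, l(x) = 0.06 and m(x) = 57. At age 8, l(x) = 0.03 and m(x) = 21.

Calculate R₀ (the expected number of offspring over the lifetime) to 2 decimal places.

R₀ = Σ l(x) m(x):
  age 3: 0.54 × 8 = 4.3200
  age 4: 0.28 × 11 = 3.0800
  age 5: 0.17 × 15 = 2.5500
  age 6: 0.10 × 7 = 0.7000
  age 7: 0.06 × 57 = 3.4200
  age 8: 0.03 × 21 = 0.6300
R₀ = 4.3200 + 3.0800 + 2.5500 + 0.7000 + 3.4200 + 0.6300 = 14.7000

14.70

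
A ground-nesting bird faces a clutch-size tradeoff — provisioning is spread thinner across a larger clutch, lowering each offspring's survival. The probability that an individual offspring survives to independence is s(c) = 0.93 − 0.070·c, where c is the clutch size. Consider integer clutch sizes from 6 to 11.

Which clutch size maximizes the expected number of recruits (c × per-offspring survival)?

Expected recruits = c × s(c):
  c=6: 6 × 0.510 = 3.060
  c=7: 7 × 0.440 = 3.080
  c=8: 8 × 0.370 = 2.960
  c=9: 9 × 0.300 = 2.700
  c=10: 10 × 0.230 = 2.300
  c=11: 11 × 0.160 = 1.760
Maximum at c = 7 (3.080 recruits).

7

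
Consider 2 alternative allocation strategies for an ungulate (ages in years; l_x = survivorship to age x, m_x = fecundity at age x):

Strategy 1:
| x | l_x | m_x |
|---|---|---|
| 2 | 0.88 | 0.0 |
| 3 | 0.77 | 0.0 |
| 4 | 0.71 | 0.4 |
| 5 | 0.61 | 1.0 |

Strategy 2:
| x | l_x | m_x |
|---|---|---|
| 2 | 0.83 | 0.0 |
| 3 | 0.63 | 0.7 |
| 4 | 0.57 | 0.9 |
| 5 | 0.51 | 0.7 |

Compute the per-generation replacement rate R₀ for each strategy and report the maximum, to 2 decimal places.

Strategy 1: R₀ = 0.88×0.0 + 0.77×0.0 + 0.71×0.4 + 0.61×1.0 = 0.8940
Strategy 2: R₀ = 0.83×0.0 + 0.63×0.7 + 0.57×0.9 + 0.51×0.7 = 1.3110
Highest R₀: strategy 2 with 1.3110.

1.31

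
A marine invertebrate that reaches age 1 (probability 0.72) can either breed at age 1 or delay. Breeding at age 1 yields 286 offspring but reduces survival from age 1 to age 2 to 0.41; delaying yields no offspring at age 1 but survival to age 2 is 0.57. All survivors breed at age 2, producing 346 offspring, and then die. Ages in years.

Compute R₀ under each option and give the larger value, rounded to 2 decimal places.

breed at age 1: R₀ = 0.72 × (286 + 0.41 × 346) = 0.72 × 427.8600 = 308.0592
delay to age 2: R₀ = 0.72 × (0.57 × 346) = 0.72 × 197.2200 = 141.9984
Higher: breed at age 1 (308.0592).

308.06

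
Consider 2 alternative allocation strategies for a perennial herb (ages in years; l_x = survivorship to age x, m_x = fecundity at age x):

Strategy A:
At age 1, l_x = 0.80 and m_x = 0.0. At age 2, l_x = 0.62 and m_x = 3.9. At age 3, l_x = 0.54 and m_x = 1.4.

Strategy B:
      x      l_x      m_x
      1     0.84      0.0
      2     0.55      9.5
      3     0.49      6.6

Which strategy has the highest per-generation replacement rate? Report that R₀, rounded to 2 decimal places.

Strategy A: R₀ = 0.80×0.0 + 0.62×3.9 + 0.54×1.4 = 3.1740
Strategy B: R₀ = 0.84×0.0 + 0.55×9.5 + 0.49×6.6 = 8.4590
Highest R₀: strategy B with 8.4590.

8.46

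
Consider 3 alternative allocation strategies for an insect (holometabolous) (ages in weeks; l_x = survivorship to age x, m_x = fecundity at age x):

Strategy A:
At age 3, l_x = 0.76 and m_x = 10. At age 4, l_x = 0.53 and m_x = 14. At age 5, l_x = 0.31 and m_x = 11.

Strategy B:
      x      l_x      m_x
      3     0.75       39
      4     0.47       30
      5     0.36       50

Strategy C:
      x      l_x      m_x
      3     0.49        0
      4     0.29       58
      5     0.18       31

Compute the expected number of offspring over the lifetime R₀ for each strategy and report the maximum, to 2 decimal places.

Strategy A: R₀ = 0.76×10 + 0.53×14 + 0.31×11 = 18.4300
Strategy B: R₀ = 0.75×39 + 0.47×30 + 0.36×50 = 61.3500
Strategy C: R₀ = 0.49×0 + 0.29×58 + 0.18×31 = 22.4000
Highest R₀: strategy B with 61.3500.

61.35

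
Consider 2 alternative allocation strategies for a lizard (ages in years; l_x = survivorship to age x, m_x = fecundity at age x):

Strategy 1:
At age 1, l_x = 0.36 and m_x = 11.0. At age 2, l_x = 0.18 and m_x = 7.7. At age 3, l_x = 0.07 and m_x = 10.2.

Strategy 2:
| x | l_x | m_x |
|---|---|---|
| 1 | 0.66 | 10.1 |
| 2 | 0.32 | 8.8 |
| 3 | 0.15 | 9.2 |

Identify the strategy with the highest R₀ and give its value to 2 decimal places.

Strategy 1: R₀ = 0.36×11.0 + 0.18×7.7 + 0.07×10.2 = 6.0600
Strategy 2: R₀ = 0.66×10.1 + 0.32×8.8 + 0.15×9.2 = 10.8620
Highest R₀: strategy 2 with 10.8620.

10.86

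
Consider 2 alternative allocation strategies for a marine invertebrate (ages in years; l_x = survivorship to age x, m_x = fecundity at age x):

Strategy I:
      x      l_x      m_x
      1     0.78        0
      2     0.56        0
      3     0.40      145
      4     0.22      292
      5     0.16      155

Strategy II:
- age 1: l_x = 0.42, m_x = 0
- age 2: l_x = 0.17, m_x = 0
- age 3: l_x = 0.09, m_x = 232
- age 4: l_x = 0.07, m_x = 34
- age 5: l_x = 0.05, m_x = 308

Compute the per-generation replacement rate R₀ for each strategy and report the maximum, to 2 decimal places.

Strategy I: R₀ = 0.78×0 + 0.56×0 + 0.40×145 + 0.22×292 + 0.16×155 = 147.0400
Strategy II: R₀ = 0.42×0 + 0.17×0 + 0.09×232 + 0.07×34 + 0.05×308 = 38.6600
Highest R₀: strategy I with 147.0400.

147.04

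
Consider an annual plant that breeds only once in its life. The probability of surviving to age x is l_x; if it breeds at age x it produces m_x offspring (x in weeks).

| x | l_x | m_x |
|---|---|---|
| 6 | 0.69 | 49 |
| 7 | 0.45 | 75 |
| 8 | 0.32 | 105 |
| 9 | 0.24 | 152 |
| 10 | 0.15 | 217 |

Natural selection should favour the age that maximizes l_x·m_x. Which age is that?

Expected offspring if breeding at age x = l_x × m_x:
  age 6: 0.69 × 49 = 33.810
  age 7: 0.45 × 75 = 33.750
  age 8: 0.32 × 105 = 33.600
  age 9: 0.24 × 152 = 36.480
  age 10: 0.15 × 217 = 32.550
Maximum at age 9 (36.480).

9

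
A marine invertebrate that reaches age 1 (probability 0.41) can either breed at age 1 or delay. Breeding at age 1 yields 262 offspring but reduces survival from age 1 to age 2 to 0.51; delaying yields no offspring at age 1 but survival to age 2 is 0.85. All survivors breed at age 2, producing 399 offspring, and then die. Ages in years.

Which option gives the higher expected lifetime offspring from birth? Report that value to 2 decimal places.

breed at age 1: R₀ = 0.41 × (262 + 0.51 × 399) = 0.41 × 465.4900 = 190.8509
delay to age 2: R₀ = 0.41 × (0.85 × 399) = 0.41 × 339.1500 = 139.0515
Higher: breed at age 1 (190.8509).

190.85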